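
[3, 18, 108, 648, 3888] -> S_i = 3*6^i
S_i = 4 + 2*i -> [4, 6, 8, 10, 12]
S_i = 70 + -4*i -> [70, 66, 62, 58, 54]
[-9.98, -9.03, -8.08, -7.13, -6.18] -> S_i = -9.98 + 0.95*i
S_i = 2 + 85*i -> [2, 87, 172, 257, 342]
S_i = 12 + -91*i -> [12, -79, -170, -261, -352]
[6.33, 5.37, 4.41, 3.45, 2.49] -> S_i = 6.33 + -0.96*i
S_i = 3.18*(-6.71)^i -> [3.18, -21.34, 143.18, -960.72, 6446.4]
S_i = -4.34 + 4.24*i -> [-4.34, -0.1, 4.14, 8.38, 12.62]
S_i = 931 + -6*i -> [931, 925, 919, 913, 907]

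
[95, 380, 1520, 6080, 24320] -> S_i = 95*4^i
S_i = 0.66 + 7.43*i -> [0.66, 8.09, 15.52, 22.95, 30.38]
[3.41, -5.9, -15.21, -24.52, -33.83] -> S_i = 3.41 + -9.31*i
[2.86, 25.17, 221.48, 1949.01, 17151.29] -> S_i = 2.86*8.80^i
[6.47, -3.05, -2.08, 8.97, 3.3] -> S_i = Random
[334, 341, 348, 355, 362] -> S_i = 334 + 7*i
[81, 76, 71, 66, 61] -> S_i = 81 + -5*i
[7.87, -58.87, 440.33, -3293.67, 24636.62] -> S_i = 7.87*(-7.48)^i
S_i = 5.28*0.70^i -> [5.28, 3.7, 2.59, 1.81, 1.27]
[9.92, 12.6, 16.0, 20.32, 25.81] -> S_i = 9.92*1.27^i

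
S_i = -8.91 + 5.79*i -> [-8.91, -3.12, 2.67, 8.46, 14.25]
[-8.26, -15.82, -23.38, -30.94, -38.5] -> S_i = -8.26 + -7.56*i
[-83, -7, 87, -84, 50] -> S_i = Random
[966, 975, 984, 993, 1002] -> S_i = 966 + 9*i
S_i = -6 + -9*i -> [-6, -15, -24, -33, -42]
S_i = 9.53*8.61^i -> [9.53, 82.05, 706.48, 6082.78, 52372.77]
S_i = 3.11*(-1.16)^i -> [3.11, -3.61, 4.18, -4.85, 5.63]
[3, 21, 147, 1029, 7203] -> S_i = 3*7^i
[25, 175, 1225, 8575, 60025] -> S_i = 25*7^i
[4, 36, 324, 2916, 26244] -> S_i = 4*9^i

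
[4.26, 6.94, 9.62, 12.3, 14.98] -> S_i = 4.26 + 2.68*i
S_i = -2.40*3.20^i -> [-2.4, -7.68, -24.58, -78.64, -251.66]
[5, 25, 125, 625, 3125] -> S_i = 5*5^i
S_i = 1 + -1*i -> [1, 0, -1, -2, -3]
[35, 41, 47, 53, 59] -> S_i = 35 + 6*i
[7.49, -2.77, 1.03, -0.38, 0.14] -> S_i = 7.49*(-0.37)^i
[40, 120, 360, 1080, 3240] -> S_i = 40*3^i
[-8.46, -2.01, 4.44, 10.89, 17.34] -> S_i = -8.46 + 6.45*i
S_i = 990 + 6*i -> [990, 996, 1002, 1008, 1014]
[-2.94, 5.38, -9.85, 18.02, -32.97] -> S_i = -2.94*(-1.83)^i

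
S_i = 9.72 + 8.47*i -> [9.72, 18.19, 26.66, 35.13, 43.6]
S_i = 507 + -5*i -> [507, 502, 497, 492, 487]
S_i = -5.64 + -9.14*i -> [-5.64, -14.78, -23.92, -33.06, -42.2]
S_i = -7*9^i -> [-7, -63, -567, -5103, -45927]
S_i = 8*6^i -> [8, 48, 288, 1728, 10368]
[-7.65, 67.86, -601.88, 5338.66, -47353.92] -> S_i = -7.65*(-8.87)^i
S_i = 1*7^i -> [1, 7, 49, 343, 2401]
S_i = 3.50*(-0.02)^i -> [3.5, -0.07, 0.0, -0.0, 0.0]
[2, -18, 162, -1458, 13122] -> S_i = 2*-9^i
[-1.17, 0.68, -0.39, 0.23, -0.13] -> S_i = -1.17*(-0.58)^i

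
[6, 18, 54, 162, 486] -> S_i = 6*3^i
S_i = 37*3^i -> [37, 111, 333, 999, 2997]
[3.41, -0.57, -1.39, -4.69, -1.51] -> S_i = Random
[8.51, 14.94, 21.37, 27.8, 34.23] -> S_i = 8.51 + 6.43*i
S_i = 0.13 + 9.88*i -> [0.13, 10.01, 19.89, 29.77, 39.65]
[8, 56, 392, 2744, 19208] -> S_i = 8*7^i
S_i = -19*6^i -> [-19, -114, -684, -4104, -24624]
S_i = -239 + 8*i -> [-239, -231, -223, -215, -207]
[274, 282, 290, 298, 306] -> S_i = 274 + 8*i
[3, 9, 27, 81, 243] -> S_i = 3*3^i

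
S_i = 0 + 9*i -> [0, 9, 18, 27, 36]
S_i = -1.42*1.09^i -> [-1.42, -1.55, -1.69, -1.84, -2.0]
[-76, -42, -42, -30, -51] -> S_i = Random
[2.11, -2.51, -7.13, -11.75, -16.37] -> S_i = 2.11 + -4.62*i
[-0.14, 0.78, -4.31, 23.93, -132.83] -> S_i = -0.14*(-5.55)^i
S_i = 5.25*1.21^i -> [5.25, 6.35, 7.69, 9.3, 11.25]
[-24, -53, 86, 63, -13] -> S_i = Random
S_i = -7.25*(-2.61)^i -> [-7.25, 18.92, -49.39, 128.9, -336.43]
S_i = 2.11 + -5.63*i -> [2.11, -3.52, -9.15, -14.78, -20.41]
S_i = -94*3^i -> [-94, -282, -846, -2538, -7614]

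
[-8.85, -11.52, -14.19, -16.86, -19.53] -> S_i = -8.85 + -2.67*i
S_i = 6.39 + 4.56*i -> [6.39, 10.95, 15.51, 20.07, 24.63]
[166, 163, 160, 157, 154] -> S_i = 166 + -3*i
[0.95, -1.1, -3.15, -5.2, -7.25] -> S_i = 0.95 + -2.05*i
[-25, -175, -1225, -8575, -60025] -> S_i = -25*7^i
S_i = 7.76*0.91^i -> [7.76, 7.06, 6.43, 5.85, 5.32]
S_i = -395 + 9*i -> [-395, -386, -377, -368, -359]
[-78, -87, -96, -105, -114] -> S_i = -78 + -9*i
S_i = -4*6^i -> [-4, -24, -144, -864, -5184]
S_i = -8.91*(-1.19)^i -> [-8.91, 10.6, -12.62, 15.01, -17.87]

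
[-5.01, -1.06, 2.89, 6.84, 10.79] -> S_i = -5.01 + 3.95*i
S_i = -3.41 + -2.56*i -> [-3.41, -5.97, -8.53, -11.09, -13.65]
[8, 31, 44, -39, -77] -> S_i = Random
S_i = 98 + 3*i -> [98, 101, 104, 107, 110]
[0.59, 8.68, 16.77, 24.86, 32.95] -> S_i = 0.59 + 8.09*i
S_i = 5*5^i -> [5, 25, 125, 625, 3125]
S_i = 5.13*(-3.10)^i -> [5.13, -15.9, 49.3, -152.83, 473.77]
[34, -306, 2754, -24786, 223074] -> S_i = 34*-9^i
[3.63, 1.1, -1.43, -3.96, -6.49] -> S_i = 3.63 + -2.53*i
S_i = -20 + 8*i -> [-20, -12, -4, 4, 12]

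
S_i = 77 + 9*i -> [77, 86, 95, 104, 113]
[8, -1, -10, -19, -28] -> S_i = 8 + -9*i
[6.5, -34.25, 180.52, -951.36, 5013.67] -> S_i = 6.50*(-5.27)^i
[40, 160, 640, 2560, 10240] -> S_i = 40*4^i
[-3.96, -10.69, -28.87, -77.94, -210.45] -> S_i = -3.96*2.70^i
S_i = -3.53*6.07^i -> [-3.53, -21.43, -130.06, -789.48, -4792.14]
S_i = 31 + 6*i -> [31, 37, 43, 49, 55]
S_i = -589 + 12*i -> [-589, -577, -565, -553, -541]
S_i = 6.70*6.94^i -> [6.7, 46.5, 322.7, 2239.51, 15542.21]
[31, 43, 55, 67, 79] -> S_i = 31 + 12*i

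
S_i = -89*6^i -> [-89, -534, -3204, -19224, -115344]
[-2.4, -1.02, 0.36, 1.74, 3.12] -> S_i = -2.40 + 1.38*i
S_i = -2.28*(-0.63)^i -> [-2.28, 1.44, -0.9, 0.57, -0.36]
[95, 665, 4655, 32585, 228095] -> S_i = 95*7^i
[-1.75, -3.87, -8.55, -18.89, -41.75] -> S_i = -1.75*2.21^i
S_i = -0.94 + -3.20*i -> [-0.94, -4.14, -7.34, -10.54, -13.74]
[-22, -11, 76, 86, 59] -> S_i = Random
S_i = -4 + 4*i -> [-4, 0, 4, 8, 12]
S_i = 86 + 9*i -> [86, 95, 104, 113, 122]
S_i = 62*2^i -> [62, 124, 248, 496, 992]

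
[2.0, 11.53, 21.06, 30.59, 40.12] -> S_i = 2.00 + 9.53*i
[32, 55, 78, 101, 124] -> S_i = 32 + 23*i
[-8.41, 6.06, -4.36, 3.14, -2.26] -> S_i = -8.41*(-0.72)^i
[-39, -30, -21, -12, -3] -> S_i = -39 + 9*i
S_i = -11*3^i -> [-11, -33, -99, -297, -891]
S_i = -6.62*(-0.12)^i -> [-6.62, 0.79, -0.1, 0.01, -0.0]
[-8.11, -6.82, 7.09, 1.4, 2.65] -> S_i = Random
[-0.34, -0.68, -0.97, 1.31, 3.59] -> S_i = Random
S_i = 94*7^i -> [94, 658, 4606, 32242, 225694]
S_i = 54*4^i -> [54, 216, 864, 3456, 13824]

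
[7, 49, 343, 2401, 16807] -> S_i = 7*7^i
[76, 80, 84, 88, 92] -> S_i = 76 + 4*i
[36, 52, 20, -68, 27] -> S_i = Random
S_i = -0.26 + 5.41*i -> [-0.26, 5.15, 10.56, 15.97, 21.38]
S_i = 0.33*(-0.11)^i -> [0.33, -0.04, 0.0, -0.0, 0.0]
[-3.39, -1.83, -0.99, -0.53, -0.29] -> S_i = -3.39*0.54^i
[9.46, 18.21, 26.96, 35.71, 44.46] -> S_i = 9.46 + 8.75*i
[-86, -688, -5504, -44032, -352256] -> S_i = -86*8^i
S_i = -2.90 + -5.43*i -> [-2.9, -8.33, -13.76, -19.19, -24.62]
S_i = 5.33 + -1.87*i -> [5.33, 3.46, 1.59, -0.28, -2.15]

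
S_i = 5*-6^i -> [5, -30, 180, -1080, 6480]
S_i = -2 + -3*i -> [-2, -5, -8, -11, -14]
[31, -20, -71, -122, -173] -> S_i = 31 + -51*i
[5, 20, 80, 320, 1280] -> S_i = 5*4^i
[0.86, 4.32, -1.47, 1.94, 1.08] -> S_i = Random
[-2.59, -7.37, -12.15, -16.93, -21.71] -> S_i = -2.59 + -4.78*i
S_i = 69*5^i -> [69, 345, 1725, 8625, 43125]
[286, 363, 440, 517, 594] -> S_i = 286 + 77*i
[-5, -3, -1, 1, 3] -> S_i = -5 + 2*i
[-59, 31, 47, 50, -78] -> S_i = Random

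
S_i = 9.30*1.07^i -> [9.3, 9.95, 10.65, 11.39, 12.19]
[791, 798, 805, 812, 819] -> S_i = 791 + 7*i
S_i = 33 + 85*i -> [33, 118, 203, 288, 373]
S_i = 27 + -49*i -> [27, -22, -71, -120, -169]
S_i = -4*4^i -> [-4, -16, -64, -256, -1024]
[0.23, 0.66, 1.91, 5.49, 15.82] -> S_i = 0.23*2.88^i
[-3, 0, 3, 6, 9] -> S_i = -3 + 3*i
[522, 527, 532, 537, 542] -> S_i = 522 + 5*i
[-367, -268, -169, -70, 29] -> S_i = -367 + 99*i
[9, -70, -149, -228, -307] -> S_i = 9 + -79*i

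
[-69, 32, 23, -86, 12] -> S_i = Random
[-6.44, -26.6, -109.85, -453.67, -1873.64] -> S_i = -6.44*4.13^i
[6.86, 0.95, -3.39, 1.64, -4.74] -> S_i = Random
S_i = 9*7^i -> [9, 63, 441, 3087, 21609]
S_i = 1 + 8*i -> [1, 9, 17, 25, 33]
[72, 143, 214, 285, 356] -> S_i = 72 + 71*i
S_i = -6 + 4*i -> [-6, -2, 2, 6, 10]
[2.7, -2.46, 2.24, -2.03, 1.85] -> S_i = 2.70*(-0.91)^i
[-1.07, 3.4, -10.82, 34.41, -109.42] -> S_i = -1.07*(-3.18)^i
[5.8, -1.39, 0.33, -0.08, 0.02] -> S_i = 5.80*(-0.24)^i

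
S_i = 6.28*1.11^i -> [6.28, 6.97, 7.74, 8.59, 9.53]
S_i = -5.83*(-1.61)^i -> [-5.83, 9.39, -15.11, 24.33, -39.17]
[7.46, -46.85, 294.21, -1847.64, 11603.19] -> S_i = 7.46*(-6.28)^i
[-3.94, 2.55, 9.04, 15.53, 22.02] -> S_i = -3.94 + 6.49*i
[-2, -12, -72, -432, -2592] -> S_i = -2*6^i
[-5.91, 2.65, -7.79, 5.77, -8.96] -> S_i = Random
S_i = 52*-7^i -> [52, -364, 2548, -17836, 124852]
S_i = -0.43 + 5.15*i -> [-0.43, 4.72, 9.87, 15.02, 20.17]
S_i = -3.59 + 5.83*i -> [-3.59, 2.24, 8.07, 13.9, 19.73]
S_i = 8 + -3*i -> [8, 5, 2, -1, -4]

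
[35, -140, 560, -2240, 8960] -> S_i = 35*-4^i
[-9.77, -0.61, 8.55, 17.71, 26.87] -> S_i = -9.77 + 9.16*i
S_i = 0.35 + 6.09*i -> [0.35, 6.44, 12.53, 18.62, 24.71]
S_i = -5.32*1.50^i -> [-5.32, -7.98, -11.97, -17.96, -26.93]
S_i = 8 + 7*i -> [8, 15, 22, 29, 36]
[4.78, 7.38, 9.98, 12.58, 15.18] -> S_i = 4.78 + 2.60*i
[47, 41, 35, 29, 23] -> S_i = 47 + -6*i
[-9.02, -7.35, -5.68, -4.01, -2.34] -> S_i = -9.02 + 1.67*i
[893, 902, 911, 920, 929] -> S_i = 893 + 9*i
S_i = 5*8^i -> [5, 40, 320, 2560, 20480]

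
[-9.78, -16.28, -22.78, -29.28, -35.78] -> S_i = -9.78 + -6.50*i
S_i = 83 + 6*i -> [83, 89, 95, 101, 107]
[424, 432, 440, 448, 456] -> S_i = 424 + 8*i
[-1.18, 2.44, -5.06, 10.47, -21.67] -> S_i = -1.18*(-2.07)^i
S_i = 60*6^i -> [60, 360, 2160, 12960, 77760]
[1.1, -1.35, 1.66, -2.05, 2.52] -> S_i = 1.10*(-1.23)^i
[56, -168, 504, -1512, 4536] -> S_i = 56*-3^i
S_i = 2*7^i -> [2, 14, 98, 686, 4802]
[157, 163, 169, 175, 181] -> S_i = 157 + 6*i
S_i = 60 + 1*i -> [60, 61, 62, 63, 64]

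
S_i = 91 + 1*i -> [91, 92, 93, 94, 95]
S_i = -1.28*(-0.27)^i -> [-1.28, 0.35, -0.09, 0.03, -0.01]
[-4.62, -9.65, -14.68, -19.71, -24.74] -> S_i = -4.62 + -5.03*i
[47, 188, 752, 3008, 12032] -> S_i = 47*4^i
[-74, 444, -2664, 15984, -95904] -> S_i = -74*-6^i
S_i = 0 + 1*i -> [0, 1, 2, 3, 4]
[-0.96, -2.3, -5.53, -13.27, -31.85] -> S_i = -0.96*2.40^i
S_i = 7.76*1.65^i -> [7.76, 12.8, 21.13, 34.86, 57.52]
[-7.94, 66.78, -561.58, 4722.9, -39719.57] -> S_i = -7.94*(-8.41)^i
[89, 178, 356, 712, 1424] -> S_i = 89*2^i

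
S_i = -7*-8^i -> [-7, 56, -448, 3584, -28672]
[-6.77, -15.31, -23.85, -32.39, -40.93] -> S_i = -6.77 + -8.54*i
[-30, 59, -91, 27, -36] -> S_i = Random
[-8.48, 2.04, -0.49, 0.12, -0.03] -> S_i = -8.48*(-0.24)^i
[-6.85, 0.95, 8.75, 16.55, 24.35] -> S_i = -6.85 + 7.80*i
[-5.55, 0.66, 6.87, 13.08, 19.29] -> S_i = -5.55 + 6.21*i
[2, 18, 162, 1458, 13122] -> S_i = 2*9^i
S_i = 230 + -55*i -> [230, 175, 120, 65, 10]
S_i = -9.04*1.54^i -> [-9.04, -13.92, -21.44, -33.02, -50.85]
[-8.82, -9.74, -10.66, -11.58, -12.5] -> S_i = -8.82 + -0.92*i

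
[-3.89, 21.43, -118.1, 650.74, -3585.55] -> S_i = -3.89*(-5.51)^i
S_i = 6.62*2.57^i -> [6.62, 17.01, 43.72, 112.37, 288.8]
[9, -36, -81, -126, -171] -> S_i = 9 + -45*i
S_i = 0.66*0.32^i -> [0.66, 0.21, 0.07, 0.02, 0.01]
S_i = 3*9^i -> [3, 27, 243, 2187, 19683]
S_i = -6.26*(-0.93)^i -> [-6.26, 5.82, -5.41, 5.04, -4.68]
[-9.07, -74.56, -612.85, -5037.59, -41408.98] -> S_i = -9.07*8.22^i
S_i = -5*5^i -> [-5, -25, -125, -625, -3125]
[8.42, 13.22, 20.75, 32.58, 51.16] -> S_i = 8.42*1.57^i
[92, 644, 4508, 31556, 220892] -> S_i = 92*7^i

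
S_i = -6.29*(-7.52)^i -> [-6.29, 47.3, -355.7, 2674.88, -20115.09]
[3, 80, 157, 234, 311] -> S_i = 3 + 77*i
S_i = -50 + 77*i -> [-50, 27, 104, 181, 258]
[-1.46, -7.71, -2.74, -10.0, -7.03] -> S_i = Random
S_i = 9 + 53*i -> [9, 62, 115, 168, 221]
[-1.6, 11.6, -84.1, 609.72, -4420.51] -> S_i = -1.60*(-7.25)^i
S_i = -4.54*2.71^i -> [-4.54, -12.3, -33.34, -90.36, -244.87]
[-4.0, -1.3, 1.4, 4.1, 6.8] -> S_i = -4.00 + 2.70*i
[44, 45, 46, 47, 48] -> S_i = 44 + 1*i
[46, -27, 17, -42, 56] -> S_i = Random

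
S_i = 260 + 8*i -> [260, 268, 276, 284, 292]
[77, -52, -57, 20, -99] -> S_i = Random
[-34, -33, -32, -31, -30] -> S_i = -34 + 1*i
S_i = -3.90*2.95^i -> [-3.9, -11.5, -33.94, -100.12, -295.36]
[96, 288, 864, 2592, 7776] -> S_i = 96*3^i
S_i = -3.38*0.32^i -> [-3.38, -1.08, -0.35, -0.11, -0.04]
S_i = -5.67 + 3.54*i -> [-5.67, -2.13, 1.41, 4.95, 8.49]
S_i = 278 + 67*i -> [278, 345, 412, 479, 546]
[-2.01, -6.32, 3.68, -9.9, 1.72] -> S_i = Random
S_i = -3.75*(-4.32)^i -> [-3.75, 16.2, -69.98, 302.33, -1306.07]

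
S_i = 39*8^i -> [39, 312, 2496, 19968, 159744]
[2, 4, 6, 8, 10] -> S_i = 2 + 2*i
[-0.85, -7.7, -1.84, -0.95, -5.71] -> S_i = Random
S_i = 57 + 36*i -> [57, 93, 129, 165, 201]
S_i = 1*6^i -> [1, 6, 36, 216, 1296]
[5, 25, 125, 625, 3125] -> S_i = 5*5^i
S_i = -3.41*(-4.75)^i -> [-3.41, 16.2, -76.94, 365.46, -1735.92]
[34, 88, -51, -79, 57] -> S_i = Random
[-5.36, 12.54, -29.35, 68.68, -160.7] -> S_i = -5.36*(-2.34)^i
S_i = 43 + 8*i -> [43, 51, 59, 67, 75]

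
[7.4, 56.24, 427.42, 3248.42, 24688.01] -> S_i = 7.40*7.60^i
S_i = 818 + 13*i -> [818, 831, 844, 857, 870]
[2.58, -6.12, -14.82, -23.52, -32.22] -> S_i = 2.58 + -8.70*i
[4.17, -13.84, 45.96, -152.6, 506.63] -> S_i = 4.17*(-3.32)^i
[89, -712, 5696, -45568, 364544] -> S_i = 89*-8^i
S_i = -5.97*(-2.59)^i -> [-5.97, 15.46, -40.05, 103.72, -268.64]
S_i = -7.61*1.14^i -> [-7.61, -8.68, -9.89, -11.27, -12.85]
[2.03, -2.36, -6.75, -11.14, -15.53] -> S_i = 2.03 + -4.39*i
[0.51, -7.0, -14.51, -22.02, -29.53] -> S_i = 0.51 + -7.51*i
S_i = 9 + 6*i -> [9, 15, 21, 27, 33]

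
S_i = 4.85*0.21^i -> [4.85, 1.02, 0.21, 0.04, 0.01]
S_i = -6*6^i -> [-6, -36, -216, -1296, -7776]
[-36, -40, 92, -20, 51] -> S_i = Random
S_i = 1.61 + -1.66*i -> [1.61, -0.05, -1.71, -3.37, -5.03]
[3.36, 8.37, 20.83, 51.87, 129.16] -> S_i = 3.36*2.49^i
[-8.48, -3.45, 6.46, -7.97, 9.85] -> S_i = Random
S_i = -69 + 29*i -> [-69, -40, -11, 18, 47]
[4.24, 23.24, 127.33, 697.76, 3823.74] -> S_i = 4.24*5.48^i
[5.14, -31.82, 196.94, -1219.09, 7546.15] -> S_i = 5.14*(-6.19)^i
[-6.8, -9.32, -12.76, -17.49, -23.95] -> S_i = -6.80*1.37^i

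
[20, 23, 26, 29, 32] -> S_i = 20 + 3*i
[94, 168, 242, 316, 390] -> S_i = 94 + 74*i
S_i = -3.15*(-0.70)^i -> [-3.15, 2.2, -1.54, 1.08, -0.76]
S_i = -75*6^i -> [-75, -450, -2700, -16200, -97200]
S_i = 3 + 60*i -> [3, 63, 123, 183, 243]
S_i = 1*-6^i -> [1, -6, 36, -216, 1296]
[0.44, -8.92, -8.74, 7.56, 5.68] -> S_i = Random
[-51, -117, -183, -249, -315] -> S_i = -51 + -66*i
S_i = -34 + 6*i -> [-34, -28, -22, -16, -10]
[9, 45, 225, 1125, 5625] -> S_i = 9*5^i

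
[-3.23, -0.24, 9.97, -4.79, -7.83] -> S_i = Random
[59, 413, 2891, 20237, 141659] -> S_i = 59*7^i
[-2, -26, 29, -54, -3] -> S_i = Random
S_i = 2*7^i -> [2, 14, 98, 686, 4802]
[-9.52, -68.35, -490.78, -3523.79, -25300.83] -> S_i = -9.52*7.18^i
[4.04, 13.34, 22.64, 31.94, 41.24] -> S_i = 4.04 + 9.30*i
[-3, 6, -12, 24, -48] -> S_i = -3*-2^i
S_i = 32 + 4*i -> [32, 36, 40, 44, 48]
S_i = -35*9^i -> [-35, -315, -2835, -25515, -229635]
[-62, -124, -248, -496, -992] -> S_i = -62*2^i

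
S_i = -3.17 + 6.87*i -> [-3.17, 3.7, 10.57, 17.44, 24.31]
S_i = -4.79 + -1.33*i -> [-4.79, -6.12, -7.45, -8.78, -10.11]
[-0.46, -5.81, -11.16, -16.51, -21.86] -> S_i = -0.46 + -5.35*i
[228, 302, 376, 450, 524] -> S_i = 228 + 74*i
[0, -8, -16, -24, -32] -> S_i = 0 + -8*i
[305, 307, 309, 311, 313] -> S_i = 305 + 2*i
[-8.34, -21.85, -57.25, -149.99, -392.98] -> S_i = -8.34*2.62^i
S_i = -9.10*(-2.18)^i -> [-9.1, 19.84, -43.25, 94.28, -205.53]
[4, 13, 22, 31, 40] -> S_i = 4 + 9*i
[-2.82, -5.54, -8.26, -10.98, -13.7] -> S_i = -2.82 + -2.72*i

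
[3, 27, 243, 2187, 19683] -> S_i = 3*9^i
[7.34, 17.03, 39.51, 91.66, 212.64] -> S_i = 7.34*2.32^i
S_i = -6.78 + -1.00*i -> [-6.78, -7.78, -8.78, -9.78, -10.78]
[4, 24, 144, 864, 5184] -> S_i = 4*6^i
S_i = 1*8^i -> [1, 8, 64, 512, 4096]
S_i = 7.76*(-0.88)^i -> [7.76, -6.83, 6.01, -5.29, 4.65]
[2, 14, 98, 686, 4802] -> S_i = 2*7^i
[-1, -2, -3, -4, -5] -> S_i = -1 + -1*i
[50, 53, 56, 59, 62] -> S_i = 50 + 3*i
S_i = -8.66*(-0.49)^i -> [-8.66, 4.24, -2.08, 1.02, -0.5]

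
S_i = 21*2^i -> [21, 42, 84, 168, 336]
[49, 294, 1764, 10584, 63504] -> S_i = 49*6^i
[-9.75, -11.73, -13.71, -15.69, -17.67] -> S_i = -9.75 + -1.98*i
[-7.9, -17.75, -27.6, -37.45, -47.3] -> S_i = -7.90 + -9.85*i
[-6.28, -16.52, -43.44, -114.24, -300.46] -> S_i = -6.28*2.63^i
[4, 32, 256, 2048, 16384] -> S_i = 4*8^i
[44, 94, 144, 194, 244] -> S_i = 44 + 50*i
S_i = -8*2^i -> [-8, -16, -32, -64, -128]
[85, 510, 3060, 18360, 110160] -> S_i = 85*6^i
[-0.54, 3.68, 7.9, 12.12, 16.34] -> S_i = -0.54 + 4.22*i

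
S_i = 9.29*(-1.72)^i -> [9.29, -15.98, 27.48, -47.27, 81.31]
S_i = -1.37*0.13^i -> [-1.37, -0.18, -0.02, -0.0, -0.0]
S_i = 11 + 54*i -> [11, 65, 119, 173, 227]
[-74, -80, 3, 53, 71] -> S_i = Random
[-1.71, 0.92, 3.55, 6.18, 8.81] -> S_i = -1.71 + 2.63*i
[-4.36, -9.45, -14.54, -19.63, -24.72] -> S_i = -4.36 + -5.09*i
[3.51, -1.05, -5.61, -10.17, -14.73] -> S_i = 3.51 + -4.56*i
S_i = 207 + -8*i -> [207, 199, 191, 183, 175]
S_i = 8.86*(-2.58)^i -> [8.86, -22.86, 58.98, -152.16, 392.57]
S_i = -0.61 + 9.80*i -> [-0.61, 9.19, 18.99, 28.79, 38.59]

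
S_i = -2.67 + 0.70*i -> [-2.67, -1.97, -1.27, -0.57, 0.13]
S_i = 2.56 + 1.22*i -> [2.56, 3.78, 5.0, 6.22, 7.44]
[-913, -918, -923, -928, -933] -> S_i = -913 + -5*i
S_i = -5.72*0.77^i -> [-5.72, -4.4, -3.39, -2.61, -2.01]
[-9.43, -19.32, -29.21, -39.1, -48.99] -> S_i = -9.43 + -9.89*i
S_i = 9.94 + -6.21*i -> [9.94, 3.73, -2.48, -8.69, -14.9]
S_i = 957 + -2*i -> [957, 955, 953, 951, 949]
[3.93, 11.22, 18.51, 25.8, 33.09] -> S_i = 3.93 + 7.29*i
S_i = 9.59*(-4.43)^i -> [9.59, -42.48, 188.2, -833.74, 3693.46]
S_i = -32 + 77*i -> [-32, 45, 122, 199, 276]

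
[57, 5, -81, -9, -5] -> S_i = Random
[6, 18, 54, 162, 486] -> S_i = 6*3^i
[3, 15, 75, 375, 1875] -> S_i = 3*5^i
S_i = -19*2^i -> [-19, -38, -76, -152, -304]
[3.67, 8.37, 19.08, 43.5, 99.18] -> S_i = 3.67*2.28^i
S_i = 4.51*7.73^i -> [4.51, 34.86, 269.49, 2083.12, 16102.54]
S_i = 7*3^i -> [7, 21, 63, 189, 567]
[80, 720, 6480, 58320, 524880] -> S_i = 80*9^i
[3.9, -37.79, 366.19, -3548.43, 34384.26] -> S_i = 3.90*(-9.69)^i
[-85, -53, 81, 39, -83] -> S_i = Random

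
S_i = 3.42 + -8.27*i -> [3.42, -4.85, -13.12, -21.39, -29.66]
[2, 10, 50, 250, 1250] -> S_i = 2*5^i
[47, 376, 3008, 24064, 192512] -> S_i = 47*8^i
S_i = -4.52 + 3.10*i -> [-4.52, -1.42, 1.68, 4.78, 7.88]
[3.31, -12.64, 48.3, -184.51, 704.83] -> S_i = 3.31*(-3.82)^i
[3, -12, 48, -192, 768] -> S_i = 3*-4^i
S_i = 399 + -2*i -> [399, 397, 395, 393, 391]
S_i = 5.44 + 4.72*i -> [5.44, 10.16, 14.88, 19.6, 24.32]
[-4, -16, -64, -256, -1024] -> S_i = -4*4^i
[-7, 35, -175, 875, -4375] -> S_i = -7*-5^i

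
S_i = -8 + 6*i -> [-8, -2, 4, 10, 16]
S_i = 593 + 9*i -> [593, 602, 611, 620, 629]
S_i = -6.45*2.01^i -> [-6.45, -12.96, -26.06, -52.38, -105.28]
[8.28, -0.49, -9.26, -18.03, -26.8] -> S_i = 8.28 + -8.77*i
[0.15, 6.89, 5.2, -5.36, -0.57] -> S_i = Random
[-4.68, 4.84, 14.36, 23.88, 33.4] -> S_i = -4.68 + 9.52*i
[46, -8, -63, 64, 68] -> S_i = Random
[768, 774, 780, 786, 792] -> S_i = 768 + 6*i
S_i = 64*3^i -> [64, 192, 576, 1728, 5184]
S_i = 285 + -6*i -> [285, 279, 273, 267, 261]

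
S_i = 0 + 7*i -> [0, 7, 14, 21, 28]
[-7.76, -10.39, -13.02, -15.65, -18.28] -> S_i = -7.76 + -2.63*i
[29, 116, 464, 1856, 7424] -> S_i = 29*4^i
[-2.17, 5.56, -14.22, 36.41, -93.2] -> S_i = -2.17*(-2.56)^i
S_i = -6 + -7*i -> [-6, -13, -20, -27, -34]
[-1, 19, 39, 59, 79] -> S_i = -1 + 20*i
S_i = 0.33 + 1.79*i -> [0.33, 2.12, 3.91, 5.7, 7.49]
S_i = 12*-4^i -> [12, -48, 192, -768, 3072]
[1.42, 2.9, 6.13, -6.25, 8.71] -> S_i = Random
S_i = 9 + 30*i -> [9, 39, 69, 99, 129]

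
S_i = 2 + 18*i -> [2, 20, 38, 56, 74]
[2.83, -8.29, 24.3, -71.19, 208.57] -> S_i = 2.83*(-2.93)^i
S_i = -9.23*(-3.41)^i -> [-9.23, 31.47, -107.33, 365.99, -1248.01]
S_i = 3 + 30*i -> [3, 33, 63, 93, 123]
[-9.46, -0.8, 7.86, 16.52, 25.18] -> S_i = -9.46 + 8.66*i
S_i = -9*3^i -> [-9, -27, -81, -243, -729]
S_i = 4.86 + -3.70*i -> [4.86, 1.16, -2.54, -6.24, -9.94]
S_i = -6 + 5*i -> [-6, -1, 4, 9, 14]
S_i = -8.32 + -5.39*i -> [-8.32, -13.71, -19.1, -24.49, -29.88]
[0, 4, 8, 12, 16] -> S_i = 0 + 4*i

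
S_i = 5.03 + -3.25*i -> [5.03, 1.78, -1.47, -4.72, -7.97]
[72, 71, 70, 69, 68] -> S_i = 72 + -1*i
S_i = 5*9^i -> [5, 45, 405, 3645, 32805]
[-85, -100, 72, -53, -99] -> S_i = Random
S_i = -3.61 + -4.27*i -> [-3.61, -7.88, -12.15, -16.42, -20.69]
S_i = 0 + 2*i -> [0, 2, 4, 6, 8]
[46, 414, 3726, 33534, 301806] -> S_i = 46*9^i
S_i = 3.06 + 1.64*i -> [3.06, 4.7, 6.34, 7.98, 9.62]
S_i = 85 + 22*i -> [85, 107, 129, 151, 173]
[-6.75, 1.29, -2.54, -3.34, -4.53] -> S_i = Random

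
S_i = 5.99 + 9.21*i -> [5.99, 15.2, 24.41, 33.62, 42.83]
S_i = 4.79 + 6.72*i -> [4.79, 11.51, 18.23, 24.95, 31.67]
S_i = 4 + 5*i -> [4, 9, 14, 19, 24]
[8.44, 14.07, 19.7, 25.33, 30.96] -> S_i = 8.44 + 5.63*i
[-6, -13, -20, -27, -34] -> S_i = -6 + -7*i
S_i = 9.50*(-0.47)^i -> [9.5, -4.46, 2.1, -0.99, 0.46]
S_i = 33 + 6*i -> [33, 39, 45, 51, 57]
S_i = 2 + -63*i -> [2, -61, -124, -187, -250]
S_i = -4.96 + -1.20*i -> [-4.96, -6.16, -7.36, -8.56, -9.76]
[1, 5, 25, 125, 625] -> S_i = 1*5^i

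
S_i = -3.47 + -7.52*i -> [-3.47, -10.99, -18.51, -26.03, -33.55]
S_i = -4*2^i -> [-4, -8, -16, -32, -64]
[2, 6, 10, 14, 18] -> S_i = 2 + 4*i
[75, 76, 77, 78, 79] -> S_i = 75 + 1*i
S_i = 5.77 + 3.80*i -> [5.77, 9.57, 13.37, 17.17, 20.97]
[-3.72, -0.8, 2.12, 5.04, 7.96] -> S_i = -3.72 + 2.92*i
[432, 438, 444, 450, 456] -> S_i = 432 + 6*i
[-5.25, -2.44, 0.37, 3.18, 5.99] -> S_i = -5.25 + 2.81*i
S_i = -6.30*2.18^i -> [-6.3, -13.73, -29.94, -65.27, -142.29]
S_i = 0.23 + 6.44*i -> [0.23, 6.67, 13.11, 19.55, 25.99]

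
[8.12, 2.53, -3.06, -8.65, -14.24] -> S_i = 8.12 + -5.59*i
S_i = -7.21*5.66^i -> [-7.21, -40.81, -230.98, -1307.33, -7399.48]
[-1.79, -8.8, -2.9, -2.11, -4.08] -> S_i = Random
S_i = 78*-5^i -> [78, -390, 1950, -9750, 48750]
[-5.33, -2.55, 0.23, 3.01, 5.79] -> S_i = -5.33 + 2.78*i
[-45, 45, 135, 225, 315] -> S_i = -45 + 90*i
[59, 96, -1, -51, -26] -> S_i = Random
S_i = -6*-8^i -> [-6, 48, -384, 3072, -24576]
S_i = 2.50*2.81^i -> [2.5, 7.02, 19.74, 55.47, 155.87]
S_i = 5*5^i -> [5, 25, 125, 625, 3125]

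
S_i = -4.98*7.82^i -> [-4.98, -38.94, -304.54, -2381.49, -18623.29]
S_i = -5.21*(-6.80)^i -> [-5.21, 35.43, -240.91, 1638.19, -11139.7]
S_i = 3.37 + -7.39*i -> [3.37, -4.02, -11.41, -18.8, -26.19]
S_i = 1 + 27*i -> [1, 28, 55, 82, 109]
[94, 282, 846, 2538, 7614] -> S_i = 94*3^i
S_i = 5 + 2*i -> [5, 7, 9, 11, 13]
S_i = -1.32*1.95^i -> [-1.32, -2.57, -5.02, -9.79, -19.09]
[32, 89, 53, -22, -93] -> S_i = Random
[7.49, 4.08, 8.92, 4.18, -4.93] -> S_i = Random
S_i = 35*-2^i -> [35, -70, 140, -280, 560]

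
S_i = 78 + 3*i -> [78, 81, 84, 87, 90]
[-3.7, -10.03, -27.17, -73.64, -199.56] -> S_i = -3.70*2.71^i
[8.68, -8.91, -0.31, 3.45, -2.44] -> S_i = Random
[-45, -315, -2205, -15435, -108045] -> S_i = -45*7^i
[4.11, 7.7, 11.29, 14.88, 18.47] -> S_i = 4.11 + 3.59*i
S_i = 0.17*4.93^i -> [0.17, 0.84, 4.13, 20.37, 100.42]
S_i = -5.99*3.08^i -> [-5.99, -18.45, -56.82, -175.02, -539.05]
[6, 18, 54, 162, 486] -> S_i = 6*3^i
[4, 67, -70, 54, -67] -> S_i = Random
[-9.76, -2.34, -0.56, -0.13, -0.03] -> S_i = -9.76*0.24^i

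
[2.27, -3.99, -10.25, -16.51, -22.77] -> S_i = 2.27 + -6.26*i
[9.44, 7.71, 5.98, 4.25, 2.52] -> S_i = 9.44 + -1.73*i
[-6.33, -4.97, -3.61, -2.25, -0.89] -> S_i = -6.33 + 1.36*i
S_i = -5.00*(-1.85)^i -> [-5.0, 9.25, -17.11, 31.66, -58.57]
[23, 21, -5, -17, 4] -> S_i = Random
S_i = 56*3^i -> [56, 168, 504, 1512, 4536]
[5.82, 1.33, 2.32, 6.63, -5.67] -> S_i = Random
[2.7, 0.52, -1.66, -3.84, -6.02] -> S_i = 2.70 + -2.18*i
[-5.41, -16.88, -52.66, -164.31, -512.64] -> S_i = -5.41*3.12^i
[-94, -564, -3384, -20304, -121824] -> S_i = -94*6^i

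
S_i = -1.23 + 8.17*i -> [-1.23, 6.94, 15.11, 23.28, 31.45]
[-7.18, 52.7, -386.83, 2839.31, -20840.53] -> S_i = -7.18*(-7.34)^i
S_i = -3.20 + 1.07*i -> [-3.2, -2.13, -1.06, 0.01, 1.08]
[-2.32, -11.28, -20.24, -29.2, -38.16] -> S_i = -2.32 + -8.96*i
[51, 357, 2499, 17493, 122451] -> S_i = 51*7^i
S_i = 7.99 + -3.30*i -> [7.99, 4.69, 1.39, -1.91, -5.21]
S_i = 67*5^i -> [67, 335, 1675, 8375, 41875]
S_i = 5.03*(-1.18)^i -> [5.03, -5.94, 7.0, -8.26, 9.75]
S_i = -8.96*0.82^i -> [-8.96, -7.35, -6.02, -4.94, -4.05]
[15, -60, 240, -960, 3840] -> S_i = 15*-4^i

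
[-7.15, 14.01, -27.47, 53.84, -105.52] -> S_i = -7.15*(-1.96)^i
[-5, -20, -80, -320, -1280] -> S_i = -5*4^i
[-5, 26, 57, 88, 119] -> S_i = -5 + 31*i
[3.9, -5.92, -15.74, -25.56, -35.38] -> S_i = 3.90 + -9.82*i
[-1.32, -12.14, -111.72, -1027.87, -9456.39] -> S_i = -1.32*9.20^i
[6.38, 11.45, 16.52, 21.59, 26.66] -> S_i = 6.38 + 5.07*i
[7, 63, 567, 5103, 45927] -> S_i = 7*9^i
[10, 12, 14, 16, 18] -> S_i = 10 + 2*i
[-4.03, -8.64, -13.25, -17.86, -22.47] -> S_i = -4.03 + -4.61*i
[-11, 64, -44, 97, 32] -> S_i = Random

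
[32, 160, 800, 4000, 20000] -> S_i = 32*5^i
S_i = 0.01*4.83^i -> [0.01, 0.05, 0.23, 1.13, 5.44]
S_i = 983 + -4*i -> [983, 979, 975, 971, 967]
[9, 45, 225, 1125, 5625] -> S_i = 9*5^i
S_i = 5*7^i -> [5, 35, 245, 1715, 12005]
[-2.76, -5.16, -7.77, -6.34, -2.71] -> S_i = Random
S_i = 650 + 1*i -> [650, 651, 652, 653, 654]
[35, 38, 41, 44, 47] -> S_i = 35 + 3*i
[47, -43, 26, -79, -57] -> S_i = Random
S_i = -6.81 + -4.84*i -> [-6.81, -11.65, -16.49, -21.33, -26.17]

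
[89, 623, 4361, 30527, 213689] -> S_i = 89*7^i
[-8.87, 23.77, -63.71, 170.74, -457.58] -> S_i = -8.87*(-2.68)^i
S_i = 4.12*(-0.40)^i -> [4.12, -1.65, 0.66, -0.26, 0.11]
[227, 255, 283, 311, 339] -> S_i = 227 + 28*i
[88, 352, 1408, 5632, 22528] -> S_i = 88*4^i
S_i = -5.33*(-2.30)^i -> [-5.33, 12.26, -28.2, 64.85, -149.16]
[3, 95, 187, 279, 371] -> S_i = 3 + 92*i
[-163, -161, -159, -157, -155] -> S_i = -163 + 2*i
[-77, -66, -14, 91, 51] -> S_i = Random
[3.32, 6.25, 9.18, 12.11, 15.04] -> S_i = 3.32 + 2.93*i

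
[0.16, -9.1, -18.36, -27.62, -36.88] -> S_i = 0.16 + -9.26*i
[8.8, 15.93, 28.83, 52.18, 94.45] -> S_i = 8.80*1.81^i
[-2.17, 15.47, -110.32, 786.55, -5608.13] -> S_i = -2.17*(-7.13)^i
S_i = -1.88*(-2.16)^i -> [-1.88, 4.06, -8.77, 18.95, -40.92]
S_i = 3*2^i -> [3, 6, 12, 24, 48]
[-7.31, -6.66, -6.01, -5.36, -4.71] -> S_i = -7.31 + 0.65*i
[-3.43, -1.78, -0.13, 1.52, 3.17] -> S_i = -3.43 + 1.65*i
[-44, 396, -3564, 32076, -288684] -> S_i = -44*-9^i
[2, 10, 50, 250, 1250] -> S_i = 2*5^i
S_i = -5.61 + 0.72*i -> [-5.61, -4.89, -4.17, -3.45, -2.73]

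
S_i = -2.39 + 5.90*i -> [-2.39, 3.51, 9.41, 15.31, 21.21]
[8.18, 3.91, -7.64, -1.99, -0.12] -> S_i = Random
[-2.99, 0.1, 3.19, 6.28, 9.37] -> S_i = -2.99 + 3.09*i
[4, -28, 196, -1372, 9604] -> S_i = 4*-7^i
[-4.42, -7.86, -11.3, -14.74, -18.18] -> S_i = -4.42 + -3.44*i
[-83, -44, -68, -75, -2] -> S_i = Random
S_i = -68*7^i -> [-68, -476, -3332, -23324, -163268]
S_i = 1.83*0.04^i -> [1.83, 0.07, 0.0, 0.0, 0.0]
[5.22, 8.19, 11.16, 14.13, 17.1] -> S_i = 5.22 + 2.97*i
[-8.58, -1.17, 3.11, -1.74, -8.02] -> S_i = Random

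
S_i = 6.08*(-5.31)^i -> [6.08, -32.28, 171.43, -910.31, 4833.72]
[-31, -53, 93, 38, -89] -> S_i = Random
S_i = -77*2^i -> [-77, -154, -308, -616, -1232]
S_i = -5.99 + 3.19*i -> [-5.99, -2.8, 0.39, 3.58, 6.77]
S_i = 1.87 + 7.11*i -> [1.87, 8.98, 16.09, 23.2, 30.31]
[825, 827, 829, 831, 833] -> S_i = 825 + 2*i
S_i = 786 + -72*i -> [786, 714, 642, 570, 498]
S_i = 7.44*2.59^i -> [7.44, 19.27, 49.91, 129.26, 334.79]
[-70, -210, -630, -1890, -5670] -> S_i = -70*3^i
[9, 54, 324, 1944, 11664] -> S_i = 9*6^i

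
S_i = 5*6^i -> [5, 30, 180, 1080, 6480]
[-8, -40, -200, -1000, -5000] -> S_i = -8*5^i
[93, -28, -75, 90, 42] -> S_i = Random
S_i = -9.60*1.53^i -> [-9.6, -14.69, -22.47, -34.38, -52.61]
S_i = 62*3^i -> [62, 186, 558, 1674, 5022]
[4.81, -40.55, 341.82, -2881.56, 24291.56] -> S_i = 4.81*(-8.43)^i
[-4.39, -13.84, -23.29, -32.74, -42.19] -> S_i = -4.39 + -9.45*i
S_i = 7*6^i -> [7, 42, 252, 1512, 9072]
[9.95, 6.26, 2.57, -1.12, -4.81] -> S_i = 9.95 + -3.69*i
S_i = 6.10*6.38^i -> [6.1, 38.92, 248.3, 1584.13, 10106.77]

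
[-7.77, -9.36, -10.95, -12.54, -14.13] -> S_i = -7.77 + -1.59*i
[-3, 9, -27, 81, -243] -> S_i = -3*-3^i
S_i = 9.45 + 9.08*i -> [9.45, 18.53, 27.61, 36.69, 45.77]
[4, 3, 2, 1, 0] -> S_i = 4 + -1*i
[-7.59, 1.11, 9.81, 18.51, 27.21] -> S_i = -7.59 + 8.70*i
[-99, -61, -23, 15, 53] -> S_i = -99 + 38*i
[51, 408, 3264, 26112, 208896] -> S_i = 51*8^i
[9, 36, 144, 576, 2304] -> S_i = 9*4^i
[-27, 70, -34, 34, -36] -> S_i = Random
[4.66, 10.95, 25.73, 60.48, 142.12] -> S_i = 4.66*2.35^i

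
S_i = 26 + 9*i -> [26, 35, 44, 53, 62]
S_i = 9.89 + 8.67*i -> [9.89, 18.56, 27.23, 35.9, 44.57]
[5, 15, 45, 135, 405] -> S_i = 5*3^i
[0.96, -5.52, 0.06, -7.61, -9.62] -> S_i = Random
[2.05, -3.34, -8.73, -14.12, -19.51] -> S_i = 2.05 + -5.39*i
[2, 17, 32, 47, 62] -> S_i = 2 + 15*i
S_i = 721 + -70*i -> [721, 651, 581, 511, 441]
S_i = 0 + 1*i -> [0, 1, 2, 3, 4]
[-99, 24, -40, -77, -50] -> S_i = Random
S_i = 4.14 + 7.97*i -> [4.14, 12.11, 20.08, 28.05, 36.02]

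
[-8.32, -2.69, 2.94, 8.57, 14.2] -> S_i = -8.32 + 5.63*i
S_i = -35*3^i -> [-35, -105, -315, -945, -2835]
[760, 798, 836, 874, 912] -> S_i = 760 + 38*i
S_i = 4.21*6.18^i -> [4.21, 26.02, 160.79, 993.68, 6140.96]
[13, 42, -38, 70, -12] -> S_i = Random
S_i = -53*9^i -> [-53, -477, -4293, -38637, -347733]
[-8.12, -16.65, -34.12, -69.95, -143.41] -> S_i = -8.12*2.05^i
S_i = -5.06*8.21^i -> [-5.06, -41.54, -341.06, -2800.14, -22989.16]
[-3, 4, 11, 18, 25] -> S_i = -3 + 7*i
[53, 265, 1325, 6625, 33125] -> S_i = 53*5^i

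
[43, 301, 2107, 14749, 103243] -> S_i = 43*7^i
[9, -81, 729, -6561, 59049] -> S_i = 9*-9^i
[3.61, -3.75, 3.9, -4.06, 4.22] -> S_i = 3.61*(-1.04)^i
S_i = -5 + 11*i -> [-5, 6, 17, 28, 39]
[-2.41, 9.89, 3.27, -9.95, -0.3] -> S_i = Random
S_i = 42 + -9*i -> [42, 33, 24, 15, 6]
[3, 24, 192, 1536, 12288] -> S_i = 3*8^i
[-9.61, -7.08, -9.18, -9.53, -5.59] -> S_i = Random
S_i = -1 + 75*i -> [-1, 74, 149, 224, 299]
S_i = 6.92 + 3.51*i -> [6.92, 10.43, 13.94, 17.45, 20.96]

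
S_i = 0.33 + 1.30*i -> [0.33, 1.63, 2.93, 4.23, 5.53]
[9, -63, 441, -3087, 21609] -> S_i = 9*-7^i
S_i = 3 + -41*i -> [3, -38, -79, -120, -161]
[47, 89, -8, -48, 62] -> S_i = Random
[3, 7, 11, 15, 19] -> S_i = 3 + 4*i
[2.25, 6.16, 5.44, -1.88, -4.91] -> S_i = Random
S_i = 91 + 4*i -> [91, 95, 99, 103, 107]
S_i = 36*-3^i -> [36, -108, 324, -972, 2916]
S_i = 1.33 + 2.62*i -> [1.33, 3.95, 6.57, 9.19, 11.81]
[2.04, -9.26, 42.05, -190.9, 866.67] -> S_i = 2.04*(-4.54)^i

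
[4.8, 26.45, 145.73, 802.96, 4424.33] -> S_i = 4.80*5.51^i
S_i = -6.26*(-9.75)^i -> [-6.26, 61.04, -595.09, 5802.14, -56570.86]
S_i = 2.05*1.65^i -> [2.05, 3.38, 5.58, 9.21, 15.19]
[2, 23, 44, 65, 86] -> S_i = 2 + 21*i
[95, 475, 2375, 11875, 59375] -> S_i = 95*5^i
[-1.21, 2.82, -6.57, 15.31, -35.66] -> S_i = -1.21*(-2.33)^i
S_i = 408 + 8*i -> [408, 416, 424, 432, 440]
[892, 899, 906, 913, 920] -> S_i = 892 + 7*i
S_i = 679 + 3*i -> [679, 682, 685, 688, 691]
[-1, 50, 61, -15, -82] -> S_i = Random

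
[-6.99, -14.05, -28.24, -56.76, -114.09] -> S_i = -6.99*2.01^i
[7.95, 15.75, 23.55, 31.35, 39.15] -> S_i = 7.95 + 7.80*i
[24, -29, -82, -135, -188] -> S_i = 24 + -53*i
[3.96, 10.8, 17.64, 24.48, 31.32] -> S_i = 3.96 + 6.84*i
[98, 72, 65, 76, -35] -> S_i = Random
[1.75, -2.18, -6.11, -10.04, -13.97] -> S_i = 1.75 + -3.93*i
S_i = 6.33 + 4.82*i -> [6.33, 11.15, 15.97, 20.79, 25.61]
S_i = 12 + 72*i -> [12, 84, 156, 228, 300]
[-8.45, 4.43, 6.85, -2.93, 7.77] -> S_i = Random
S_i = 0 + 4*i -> [0, 4, 8, 12, 16]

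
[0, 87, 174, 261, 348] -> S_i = 0 + 87*i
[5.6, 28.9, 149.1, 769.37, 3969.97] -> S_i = 5.60*5.16^i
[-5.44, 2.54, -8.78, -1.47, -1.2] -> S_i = Random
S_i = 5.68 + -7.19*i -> [5.68, -1.51, -8.7, -15.89, -23.08]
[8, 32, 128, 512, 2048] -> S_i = 8*4^i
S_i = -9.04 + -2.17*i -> [-9.04, -11.21, -13.38, -15.55, -17.72]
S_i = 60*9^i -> [60, 540, 4860, 43740, 393660]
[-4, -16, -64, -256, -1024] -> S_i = -4*4^i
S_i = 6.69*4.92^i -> [6.69, 32.91, 161.94, 796.75, 3920.0]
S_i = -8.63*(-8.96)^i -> [-8.63, 77.32, -692.83, 6207.76, -55621.52]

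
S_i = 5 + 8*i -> [5, 13, 21, 29, 37]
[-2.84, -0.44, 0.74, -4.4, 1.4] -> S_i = Random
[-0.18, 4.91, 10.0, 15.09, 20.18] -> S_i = -0.18 + 5.09*i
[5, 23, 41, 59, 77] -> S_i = 5 + 18*i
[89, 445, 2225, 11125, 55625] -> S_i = 89*5^i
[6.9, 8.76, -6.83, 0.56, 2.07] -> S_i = Random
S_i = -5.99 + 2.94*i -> [-5.99, -3.05, -0.11, 2.83, 5.77]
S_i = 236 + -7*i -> [236, 229, 222, 215, 208]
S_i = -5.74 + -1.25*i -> [-5.74, -6.99, -8.24, -9.49, -10.74]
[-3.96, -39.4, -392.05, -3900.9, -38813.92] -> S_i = -3.96*9.95^i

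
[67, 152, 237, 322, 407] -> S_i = 67 + 85*i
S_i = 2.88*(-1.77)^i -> [2.88, -5.1, 9.02, -15.97, 28.27]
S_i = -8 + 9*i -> [-8, 1, 10, 19, 28]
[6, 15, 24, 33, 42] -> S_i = 6 + 9*i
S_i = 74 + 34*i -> [74, 108, 142, 176, 210]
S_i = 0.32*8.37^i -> [0.32, 2.68, 22.42, 187.64, 1570.55]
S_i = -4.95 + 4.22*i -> [-4.95, -0.73, 3.49, 7.71, 11.93]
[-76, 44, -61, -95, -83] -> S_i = Random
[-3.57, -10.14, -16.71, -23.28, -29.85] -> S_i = -3.57 + -6.57*i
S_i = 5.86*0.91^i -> [5.86, 5.33, 4.85, 4.42, 4.02]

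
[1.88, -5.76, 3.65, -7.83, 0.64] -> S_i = Random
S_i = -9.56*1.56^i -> [-9.56, -14.91, -23.27, -36.29, -56.62]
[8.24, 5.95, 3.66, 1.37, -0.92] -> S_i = 8.24 + -2.29*i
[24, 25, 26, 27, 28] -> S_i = 24 + 1*i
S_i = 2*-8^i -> [2, -16, 128, -1024, 8192]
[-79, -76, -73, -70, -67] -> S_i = -79 + 3*i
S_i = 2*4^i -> [2, 8, 32, 128, 512]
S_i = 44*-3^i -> [44, -132, 396, -1188, 3564]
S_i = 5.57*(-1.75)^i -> [5.57, -9.75, 17.06, -29.85, 52.24]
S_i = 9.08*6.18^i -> [9.08, 56.11, 346.79, 2143.14, 13244.63]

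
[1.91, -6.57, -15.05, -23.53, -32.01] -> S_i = 1.91 + -8.48*i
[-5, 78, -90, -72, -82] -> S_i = Random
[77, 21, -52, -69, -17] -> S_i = Random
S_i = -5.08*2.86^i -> [-5.08, -14.53, -41.55, -118.84, -339.88]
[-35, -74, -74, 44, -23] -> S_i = Random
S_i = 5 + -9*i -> [5, -4, -13, -22, -31]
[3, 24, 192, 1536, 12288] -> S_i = 3*8^i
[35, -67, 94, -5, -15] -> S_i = Random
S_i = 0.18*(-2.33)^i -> [0.18, -0.42, 0.98, -2.28, 5.31]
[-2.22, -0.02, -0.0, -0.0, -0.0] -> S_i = -2.22*0.01^i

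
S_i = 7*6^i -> [7, 42, 252, 1512, 9072]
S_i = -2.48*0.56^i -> [-2.48, -1.39, -0.78, -0.44, -0.24]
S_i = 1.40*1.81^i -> [1.4, 2.53, 4.59, 8.3, 15.03]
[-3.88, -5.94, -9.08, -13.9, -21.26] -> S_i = -3.88*1.53^i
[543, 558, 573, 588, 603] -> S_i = 543 + 15*i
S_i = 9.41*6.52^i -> [9.41, 61.35, 400.02, 2608.15, 17005.13]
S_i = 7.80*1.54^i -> [7.8, 12.01, 18.5, 28.49, 43.87]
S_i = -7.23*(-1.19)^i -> [-7.23, 8.6, -10.24, 12.18, -14.5]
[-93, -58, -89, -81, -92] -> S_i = Random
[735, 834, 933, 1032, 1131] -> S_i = 735 + 99*i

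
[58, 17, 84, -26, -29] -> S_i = Random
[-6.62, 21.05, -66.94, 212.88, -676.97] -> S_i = -6.62*(-3.18)^i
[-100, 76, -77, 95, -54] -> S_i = Random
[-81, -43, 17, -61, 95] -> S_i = Random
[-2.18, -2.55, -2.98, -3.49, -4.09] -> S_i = -2.18*1.17^i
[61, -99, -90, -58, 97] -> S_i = Random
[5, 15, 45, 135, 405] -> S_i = 5*3^i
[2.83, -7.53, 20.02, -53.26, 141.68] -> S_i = 2.83*(-2.66)^i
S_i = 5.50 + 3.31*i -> [5.5, 8.81, 12.12, 15.43, 18.74]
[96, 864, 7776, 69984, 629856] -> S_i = 96*9^i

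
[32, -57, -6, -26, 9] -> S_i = Random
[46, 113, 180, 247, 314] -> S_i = 46 + 67*i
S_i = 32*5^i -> [32, 160, 800, 4000, 20000]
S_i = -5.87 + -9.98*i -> [-5.87, -15.85, -25.83, -35.81, -45.79]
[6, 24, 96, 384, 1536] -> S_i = 6*4^i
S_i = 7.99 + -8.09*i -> [7.99, -0.1, -8.19, -16.28, -24.37]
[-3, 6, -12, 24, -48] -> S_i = -3*-2^i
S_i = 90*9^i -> [90, 810, 7290, 65610, 590490]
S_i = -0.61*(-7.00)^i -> [-0.61, 4.27, -29.89, 209.23, -1464.61]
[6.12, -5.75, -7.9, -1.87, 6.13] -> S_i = Random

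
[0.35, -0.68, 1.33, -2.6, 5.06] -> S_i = 0.35*(-1.95)^i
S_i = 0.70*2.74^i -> [0.7, 1.92, 5.26, 14.4, 39.45]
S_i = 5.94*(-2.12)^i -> [5.94, -12.59, 26.7, -56.6, 119.99]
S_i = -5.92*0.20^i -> [-5.92, -1.18, -0.24, -0.05, -0.01]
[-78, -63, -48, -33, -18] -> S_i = -78 + 15*i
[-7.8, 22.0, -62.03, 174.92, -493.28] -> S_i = -7.80*(-2.82)^i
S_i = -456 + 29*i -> [-456, -427, -398, -369, -340]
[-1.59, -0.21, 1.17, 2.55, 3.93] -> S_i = -1.59 + 1.38*i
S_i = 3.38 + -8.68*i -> [3.38, -5.3, -13.98, -22.66, -31.34]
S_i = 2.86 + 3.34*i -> [2.86, 6.2, 9.54, 12.88, 16.22]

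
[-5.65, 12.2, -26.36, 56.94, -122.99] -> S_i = -5.65*(-2.16)^i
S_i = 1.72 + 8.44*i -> [1.72, 10.16, 18.6, 27.04, 35.48]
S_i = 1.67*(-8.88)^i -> [1.67, -14.83, 131.69, -1169.38, 10384.09]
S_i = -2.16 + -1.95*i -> [-2.16, -4.11, -6.06, -8.01, -9.96]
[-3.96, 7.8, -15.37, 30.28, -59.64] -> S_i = -3.96*(-1.97)^i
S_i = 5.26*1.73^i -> [5.26, 9.1, 15.74, 27.23, 47.12]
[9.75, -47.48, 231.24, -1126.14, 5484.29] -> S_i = 9.75*(-4.87)^i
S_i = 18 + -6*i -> [18, 12, 6, 0, -6]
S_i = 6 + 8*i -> [6, 14, 22, 30, 38]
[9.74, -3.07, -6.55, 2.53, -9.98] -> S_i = Random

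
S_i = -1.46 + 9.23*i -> [-1.46, 7.77, 17.0, 26.23, 35.46]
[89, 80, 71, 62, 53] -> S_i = 89 + -9*i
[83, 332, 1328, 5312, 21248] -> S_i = 83*4^i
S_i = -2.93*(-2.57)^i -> [-2.93, 7.53, -19.35, 49.74, -127.82]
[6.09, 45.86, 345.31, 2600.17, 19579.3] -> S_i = 6.09*7.53^i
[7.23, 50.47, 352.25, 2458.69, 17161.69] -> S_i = 7.23*6.98^i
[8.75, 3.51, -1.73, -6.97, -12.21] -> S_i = 8.75 + -5.24*i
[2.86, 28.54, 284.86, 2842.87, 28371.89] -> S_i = 2.86*9.98^i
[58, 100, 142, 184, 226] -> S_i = 58 + 42*i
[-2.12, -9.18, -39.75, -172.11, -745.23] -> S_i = -2.12*4.33^i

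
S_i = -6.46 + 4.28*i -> [-6.46, -2.18, 2.1, 6.38, 10.66]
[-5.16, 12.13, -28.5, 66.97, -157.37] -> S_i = -5.16*(-2.35)^i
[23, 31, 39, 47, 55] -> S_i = 23 + 8*i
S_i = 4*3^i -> [4, 12, 36, 108, 324]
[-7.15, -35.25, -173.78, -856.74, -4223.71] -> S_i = -7.15*4.93^i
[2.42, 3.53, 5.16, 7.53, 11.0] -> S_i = 2.42*1.46^i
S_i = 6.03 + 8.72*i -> [6.03, 14.75, 23.47, 32.19, 40.91]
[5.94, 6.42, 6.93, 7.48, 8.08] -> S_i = 5.94*1.08^i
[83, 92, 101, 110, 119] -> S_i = 83 + 9*i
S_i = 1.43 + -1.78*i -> [1.43, -0.35, -2.13, -3.91, -5.69]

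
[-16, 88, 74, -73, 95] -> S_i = Random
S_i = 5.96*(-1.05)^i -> [5.96, -6.26, 6.57, -6.9, 7.24]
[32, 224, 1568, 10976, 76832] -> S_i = 32*7^i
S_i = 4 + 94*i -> [4, 98, 192, 286, 380]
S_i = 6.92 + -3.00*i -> [6.92, 3.92, 0.92, -2.08, -5.08]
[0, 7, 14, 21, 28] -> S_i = 0 + 7*i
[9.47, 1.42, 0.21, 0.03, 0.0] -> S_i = 9.47*0.15^i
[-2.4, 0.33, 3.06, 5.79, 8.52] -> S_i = -2.40 + 2.73*i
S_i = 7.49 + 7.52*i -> [7.49, 15.01, 22.53, 30.05, 37.57]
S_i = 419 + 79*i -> [419, 498, 577, 656, 735]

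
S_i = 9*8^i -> [9, 72, 576, 4608, 36864]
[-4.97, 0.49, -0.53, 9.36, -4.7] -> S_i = Random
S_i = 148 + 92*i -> [148, 240, 332, 424, 516]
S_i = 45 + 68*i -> [45, 113, 181, 249, 317]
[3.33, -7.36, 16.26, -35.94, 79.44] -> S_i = 3.33*(-2.21)^i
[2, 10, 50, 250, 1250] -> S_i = 2*5^i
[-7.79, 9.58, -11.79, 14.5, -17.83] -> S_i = -7.79*(-1.23)^i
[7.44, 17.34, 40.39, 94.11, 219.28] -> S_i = 7.44*2.33^i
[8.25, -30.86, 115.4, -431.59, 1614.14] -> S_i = 8.25*(-3.74)^i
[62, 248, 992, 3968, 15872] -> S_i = 62*4^i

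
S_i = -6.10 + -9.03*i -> [-6.1, -15.13, -24.16, -33.19, -42.22]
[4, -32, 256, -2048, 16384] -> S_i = 4*-8^i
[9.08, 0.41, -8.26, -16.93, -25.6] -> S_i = 9.08 + -8.67*i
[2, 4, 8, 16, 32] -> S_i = 2*2^i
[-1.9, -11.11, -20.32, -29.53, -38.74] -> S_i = -1.90 + -9.21*i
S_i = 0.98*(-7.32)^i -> [0.98, -7.17, 52.51, -384.38, 2813.65]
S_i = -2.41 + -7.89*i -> [-2.41, -10.3, -18.19, -26.08, -33.97]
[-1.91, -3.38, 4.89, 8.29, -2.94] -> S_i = Random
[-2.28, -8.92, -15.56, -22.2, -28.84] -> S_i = -2.28 + -6.64*i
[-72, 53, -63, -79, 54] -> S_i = Random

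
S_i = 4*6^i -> [4, 24, 144, 864, 5184]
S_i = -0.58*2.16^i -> [-0.58, -1.25, -2.71, -5.85, -12.63]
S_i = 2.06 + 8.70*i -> [2.06, 10.76, 19.46, 28.16, 36.86]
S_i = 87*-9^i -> [87, -783, 7047, -63423, 570807]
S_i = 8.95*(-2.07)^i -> [8.95, -18.53, 38.35, -79.38, 164.33]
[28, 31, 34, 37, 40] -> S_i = 28 + 3*i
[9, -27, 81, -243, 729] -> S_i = 9*-3^i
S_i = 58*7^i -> [58, 406, 2842, 19894, 139258]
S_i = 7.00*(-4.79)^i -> [7.0, -33.53, 160.61, -769.32, 3685.02]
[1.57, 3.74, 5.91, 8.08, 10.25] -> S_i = 1.57 + 2.17*i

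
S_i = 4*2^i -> [4, 8, 16, 32, 64]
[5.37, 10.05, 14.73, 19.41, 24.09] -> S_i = 5.37 + 4.68*i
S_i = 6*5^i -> [6, 30, 150, 750, 3750]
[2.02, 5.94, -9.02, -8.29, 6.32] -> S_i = Random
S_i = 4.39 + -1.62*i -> [4.39, 2.77, 1.15, -0.47, -2.09]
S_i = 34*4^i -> [34, 136, 544, 2176, 8704]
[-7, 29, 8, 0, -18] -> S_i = Random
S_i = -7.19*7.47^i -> [-7.19, -53.71, -401.21, -2997.03, -22387.79]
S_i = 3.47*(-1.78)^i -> [3.47, -6.18, 10.99, -19.57, 34.83]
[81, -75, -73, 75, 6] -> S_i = Random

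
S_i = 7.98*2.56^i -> [7.98, 20.43, 52.3, 133.88, 342.74]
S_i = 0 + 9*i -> [0, 9, 18, 27, 36]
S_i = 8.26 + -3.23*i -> [8.26, 5.03, 1.8, -1.43, -4.66]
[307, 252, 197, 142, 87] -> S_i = 307 + -55*i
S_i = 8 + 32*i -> [8, 40, 72, 104, 136]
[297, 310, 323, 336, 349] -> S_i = 297 + 13*i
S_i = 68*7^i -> [68, 476, 3332, 23324, 163268]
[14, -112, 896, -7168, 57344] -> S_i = 14*-8^i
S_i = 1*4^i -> [1, 4, 16, 64, 256]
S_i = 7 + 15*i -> [7, 22, 37, 52, 67]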